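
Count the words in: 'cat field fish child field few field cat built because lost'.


Counting words by splitting on spaces:
  Word 1: 'cat'
  Word 2: 'field'
  Word 3: 'fish'
  Word 4: 'child'
  Word 5: 'field'
  Word 6: 'few'
  Word 7: 'field'
  Word 8: 'cat'
  Word 9: 'built'
  Word 10: 'because'
  Word 11: 'lost'
Total words: 11

11


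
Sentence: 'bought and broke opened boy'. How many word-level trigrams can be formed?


Word trigrams from [5] words:
  Trigram 1: (bought and broke)
  Trigram 2: (and broke opened)
  Trigram 3: (broke opened boy)
Total word trigrams: 5 - 2 = 3

3


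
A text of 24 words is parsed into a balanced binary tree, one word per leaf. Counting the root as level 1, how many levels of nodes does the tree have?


In a balanced binary tree with n leaves the deepest leaf is ceil(log2(n)) edges below the root,
so counting node levels inclusive of root and leaves gives ceil(log2(n)) + 1 levels.
log2(24) = 4.5850
ceil(4.5850) = 5
levels = 5 + 1 = 6

6


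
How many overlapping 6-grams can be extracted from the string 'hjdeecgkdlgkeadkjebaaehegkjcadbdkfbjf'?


String 'hjdeecgkdlgkeadkjebaaehegkjcadbdkfbjf' has length L = 37.
Number of overlapping n-grams = L - n + 1
Substituting: 37 - 6 + 1 = 32

32


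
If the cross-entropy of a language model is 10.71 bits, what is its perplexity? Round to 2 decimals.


Perplexity formula: PP = 2^H
H = 10.71
PP = 2^10.71
Decompose: 2^10.71 = 2^10 * 2^0.71
2^10 = 1024, 2^0.71 ~ 1.6358041
PP ~ 1024 * 1.6358041 = 1675.0633984
Rounded to 2 decimals: 1675.06

1675.06


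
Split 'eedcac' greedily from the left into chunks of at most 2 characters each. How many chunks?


'eedcac' has 6 characters.
Chunking with max size 2:
  Chunk 1: 'ee' (positions 0-1)
  Chunk 2: 'dc' (positions 2-3)
  Chunk 3: 'ac' (positions 4-5)
Total chunks: ceil(6 / 2) = 3

3


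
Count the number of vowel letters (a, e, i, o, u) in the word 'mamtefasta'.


Scanning each character of 'mamtefasta':
  Position 1: 'm' -> consonant (running count: 0)
  Position 2: 'a' -> vowel (running count: 1)
  Position 3: 'm' -> consonant (running count: 1)
  Position 4: 't' -> consonant (running count: 1)
  Position 5: 'e' -> vowel (running count: 2)
  Position 6: 'f' -> consonant (running count: 2)
  Position 7: 'a' -> vowel (running count: 3)
  Position 8: 's' -> consonant (running count: 3)
  Position 9: 't' -> consonant (running count: 3)
  Position 10: 'a' -> vowel (running count: 4)
Total vowels: 4

4


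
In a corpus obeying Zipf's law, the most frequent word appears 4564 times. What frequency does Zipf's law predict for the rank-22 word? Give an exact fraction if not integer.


Zipf's law: freq(rank) = f1 / rank
f1 = 4564, rank = 22
freq = 4564 / 22
GCD(4564, 22) = 2
Simplified: 2282/11

2282/11


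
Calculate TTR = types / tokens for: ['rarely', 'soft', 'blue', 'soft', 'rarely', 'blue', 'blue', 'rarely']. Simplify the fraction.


Tokens: 8
Unique types: ('blue', 'rarely', 'soft') = 3
TTR = 3/8
Already in lowest terms.

3/8


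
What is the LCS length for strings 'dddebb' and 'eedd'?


DP table for LCS of 'dddebb' and 'eedd':
       e  e  d  d
    0  0  0  0  0
  d 0  0  0  1  1
  d 0  0  0  1  2
  d 0  0  0  1  2
  e 0  1  1  1  2
  b 0  1  1  1  2
  b 0  1  1  1  2
LCS: 'dd'
LCS length = 2

2


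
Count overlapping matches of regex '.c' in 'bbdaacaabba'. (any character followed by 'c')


Pattern: .c means any character followed by 'c'.
Scanning 'bbdaacaabba' position-by-position:
  Pos 0: window 'bb' -> no
  Pos 1: window 'bd' -> no
  Pos 2: window 'da' -> no
  Pos 3: window 'aa' -> no
  Pos 4: window 'ac' -> MATCH
  Pos 5: window 'ca' -> no
  Pos 6: window 'aa' -> no
  Pos 7: window 'ab' -> no
  Pos 8: window 'bb' -> no
  Pos 9: window 'ba' -> no
  Pos 10: window 'a' -> no
Total matches: 1

1


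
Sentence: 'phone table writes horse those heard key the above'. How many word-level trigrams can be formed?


Word trigrams from [9] words:
  Trigram 1: (phone table writes)
  Trigram 2: (table writes horse)
  Trigram 3: (writes horse those)
  Trigram 4: (horse those heard)
  Trigram 5: (those heard key)
  Trigram 6: (heard key the)
  Trigram 7: (key the above)
Total word trigrams: 9 - 2 = 7

7


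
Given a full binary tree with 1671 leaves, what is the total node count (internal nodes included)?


Leaf nodes (terminals): 1671
Internal nodes = n - 1 = 1671 - 1 = 1670
Total = leaves + internal = 1671 + 1670 = 3341

3341


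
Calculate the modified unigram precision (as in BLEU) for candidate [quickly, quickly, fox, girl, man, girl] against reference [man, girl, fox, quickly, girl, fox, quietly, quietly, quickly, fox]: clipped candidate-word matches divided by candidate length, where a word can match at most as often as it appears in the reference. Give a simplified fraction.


Reference word counts: {'fox': 3, 'girl': 2, 'man': 1, 'quickly': 2, 'quietly': 2}
Checking each candidate word (with clipping):
  'quickly' -> in reference (ref count 2, used 1/2) -> match (matches: 1)
  'quickly' -> in reference (ref count 2, used 2/2) -> match (matches: 2)
  'fox' -> in reference (ref count 3, used 1/3) -> match (matches: 3)
  'girl' -> in reference (ref count 2, used 1/2) -> match (matches: 4)
  'man' -> in reference (ref count 1, used 1/1) -> match (matches: 5)
  'girl' -> in reference (ref count 2, used 2/2) -> match (matches: 6)
Clipped matches: 6, Candidate length: 6
Precision = 6/6 = 1

1


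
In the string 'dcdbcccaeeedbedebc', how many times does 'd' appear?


Scanning 'dcdbcccaeeedbedebc' for 'd':
  Position 0: 'd' -> MATCH (count: 1)
  Position 2: 'd' -> MATCH (count: 2)
  Position 11: 'd' -> MATCH (count: 3)
  Position 14: 'd' -> MATCH (count: 4)
Total occurrences of 'd': 4

4


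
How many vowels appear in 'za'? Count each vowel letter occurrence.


Scanning each character of 'za':
  Position 1: 'z' -> consonant (running count: 0)
  Position 2: 'a' -> vowel (running count: 1)
Total vowels: 1

1


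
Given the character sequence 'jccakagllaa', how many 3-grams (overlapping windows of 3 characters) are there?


String 'jccakagllaa' has length L = 11.
Number of overlapping n-grams = L - n + 1
Substituting: 11 - 3 + 1 = 9

9


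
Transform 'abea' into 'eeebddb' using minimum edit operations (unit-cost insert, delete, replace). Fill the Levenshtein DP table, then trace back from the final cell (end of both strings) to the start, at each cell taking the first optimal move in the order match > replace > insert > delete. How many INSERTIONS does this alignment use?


Edit distance = 6. Backtracking from cell (4, 7) with preference match > replace > insert > delete,
then listing the resulting alignment 'abea' -> 'eeebddb' left to right:
  Step 1: insert 'e' [insertion #1]
  Step 2: insert 'e' [insertion #2]
  Step 3: replace a->e
  Step 4: keep 'b'
  Step 5: insert 'd' [insertion #3]
  Step 6: replace e->d
  Step 7: replace a->b
Total insertions: 3

3


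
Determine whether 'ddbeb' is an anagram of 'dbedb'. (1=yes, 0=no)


Sort characters of 'ddbeb': 'bbdde'
Sort characters of 'dbedb': 'bbdde'
Sorted forms match -> they ARE anagrams
Result: 1

1


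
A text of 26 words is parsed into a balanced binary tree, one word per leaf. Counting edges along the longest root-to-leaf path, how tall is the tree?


In a balanced binary tree with n leaves the deepest leaf is ceil(log2(n)) edges below the root.
log2(26) = 4.7004
ceil(4.7004) = 5
height (edges) = 5

5


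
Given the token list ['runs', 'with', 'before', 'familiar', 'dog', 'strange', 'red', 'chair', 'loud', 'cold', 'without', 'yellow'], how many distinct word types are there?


Listing all tokens and tracking unique types:
  Token 1: 'runs' -> NEW (unique so far: 1)
  Token 2: 'with' -> NEW (unique so far: 2)
  Token 3: 'before' -> NEW (unique so far: 3)
  Token 4: 'familiar' -> NEW (unique so far: 4)
  Token 5: 'dog' -> NEW (unique so far: 5)
  Token 6: 'strange' -> NEW (unique so far: 6)
  Token 7: 'red' -> NEW (unique so far: 7)
  Token 8: 'chair' -> NEW (unique so far: 8)
  Token 9: 'loud' -> NEW (unique so far: 9)
  Token 10: 'cold' -> NEW (unique so far: 10)
  Token 11: 'without' -> NEW (unique so far: 11)
  Token 12: 'yellow' -> NEW (unique so far: 12)
Unique types: ('before', 'chair', 'cold', 'dog', 'familiar', 'loud', 'red', 'runs', 'strange', 'with', 'without', 'yellow')
Vocabulary size: 12

12


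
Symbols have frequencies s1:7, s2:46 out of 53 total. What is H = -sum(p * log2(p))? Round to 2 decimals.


Computing entropy H = -sum(p_i * log2(p_i)):
  s1: p = 7/53 = 0.1321, -p*log2(p) = 0.3857
  s2: p = 46/53 = 0.8679, -p*log2(p) = 0.1774
H = sum of terms = 0.5631
Rounded to 2 decimals: 0.56

0.56


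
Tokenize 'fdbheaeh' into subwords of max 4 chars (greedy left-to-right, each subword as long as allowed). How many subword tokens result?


'fdbheaeh' has 8 characters.
Chunking with max size 4:
  Chunk 1: 'fdbh' (positions 0-3)
  Chunk 2: 'eaeh' (positions 4-7)
Total chunks: ceil(8 / 4) = 2

2


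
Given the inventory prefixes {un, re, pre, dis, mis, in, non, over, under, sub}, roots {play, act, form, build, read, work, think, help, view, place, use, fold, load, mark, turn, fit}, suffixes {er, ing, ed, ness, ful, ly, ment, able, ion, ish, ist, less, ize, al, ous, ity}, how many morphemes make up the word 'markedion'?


Segmenting 'markedion' against the inventory:
  'mark' -> root (morpheme 1)
  'ed' -> suffix (morpheme 2)
  'ion' -> suffix (morpheme 3)
Total morphemes: 3

3


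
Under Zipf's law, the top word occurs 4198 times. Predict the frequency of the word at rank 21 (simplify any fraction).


Zipf's law: freq(rank) = f1 / rank
f1 = 4198, rank = 21
freq = 4198 / 21
GCD(4198, 21) = 1
Simplified: 4198/21

4198/21


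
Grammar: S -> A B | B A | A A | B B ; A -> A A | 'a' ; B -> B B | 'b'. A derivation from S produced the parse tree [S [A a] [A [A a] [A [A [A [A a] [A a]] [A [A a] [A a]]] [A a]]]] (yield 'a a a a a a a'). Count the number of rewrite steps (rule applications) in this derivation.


Every bracketed nonterminal node [X ...] in the tree is produced by exactly one rule application.
Reading the tree off as a leftmost derivation:
  Step 1: S  =>  A A   (applied S -> A A)
  Step 2: A A  =>  a A   (applied A -> a)
  Step 3: a A  =>  a A A   (applied A -> A A)
  Step 4: a A A  =>  a a A   (applied A -> a)
  Step 5: a a A  =>  a a A A   (applied A -> A A)
  Step 6: a a A A  =>  a a A A A   (applied A -> A A)
  Step 7: a a A A A  =>  a a A A A A   (applied A -> A A)
  Step 8: a a A A A A  =>  a a a A A A   (applied A -> a)
  Step 9: a a a A A A  =>  a a a a A A   (applied A -> a)
  Step 10: a a a a A A  =>  a a a a A A A   (applied A -> A A)
  Step 11: a a a a A A A  =>  a a a a a A A   (applied A -> a)
  Step 12: a a a a a A A  =>  a a a a a a A   (applied A -> a)
  Step 13: a a a a a a A  =>  a a a a a a a   (applied A -> a)
Final yield: a a a a a a a
Total rewrite steps: 13

13


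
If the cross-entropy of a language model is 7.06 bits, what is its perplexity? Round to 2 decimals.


Perplexity formula: PP = 2^H
H = 7.06
PP = 2^7.06
Decompose: 2^7.06 = 2^7 * 2^0.06
2^7 = 128, 2^0.06 ~ 1.0424658
PP ~ 128 * 1.0424658 = 133.4356224
Rounded to 2 decimals: 133.44

133.44


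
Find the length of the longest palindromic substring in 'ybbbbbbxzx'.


Scanning 'ybbbbbbxzx' for palindromic substrings.
Substring at positions 1-6: 'bbbbbb'.
Check: reverse('bbbbbb') = 'bbbbbb' -> palindrome confirmed.
Neighbouring characters ('y' / 'x') break symmetry, so it cannot extend further.
No longer palindromic substring exists; longest length = 6

6


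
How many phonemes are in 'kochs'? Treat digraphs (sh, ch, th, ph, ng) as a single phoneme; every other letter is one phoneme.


Parsing 'kochs' greedily, digraphs first:
  'k' -> consonant phoneme (phonemes so far: 1)
  'o' -> vowel phoneme (phonemes so far: 2)
  'ch' -> digraph (1 consonant phoneme) (phonemes so far: 3)
  's' -> consonant phoneme (phonemes so far: 4)
Total phonemes: 4

4


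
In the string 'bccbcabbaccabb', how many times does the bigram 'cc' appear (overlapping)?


Scanning 'bccbcabbaccabb' for bigram 'cc':
  Position 0: 'bc' -> no
  Position 1: 'cc' -> MATCH
  Position 2: 'cb' -> no
  Position 3: 'bc' -> no
  Position 4: 'ca' -> no
  Position 5: 'ab' -> no
  Position 6: 'bb' -> no
  Position 7: 'ba' -> no
  Position 8: 'ac' -> no
  Position 9: 'cc' -> MATCH
  Position 10: 'ca' -> no
  Position 11: 'ab' -> no
  Position 12: 'bb' -> no
Total matches: 2

2


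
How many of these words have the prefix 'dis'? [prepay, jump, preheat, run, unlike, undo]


Checking each word for prefix 'dis':
  'prepay' -> no (count: 0)
  'jump' -> no (count: 0)
  'preheat' -> no (count: 0)
  'run' -> no (count: 0)
  'unlike' -> no (count: 0)
  'undo' -> no (count: 0)
Total with prefix 'dis': 0

0


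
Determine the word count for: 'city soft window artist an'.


Counting words by splitting on spaces:
  Word 1: 'city'
  Word 2: 'soft'
  Word 3: 'window'
  Word 4: 'artist'
  Word 5: 'an'
Total words: 5

5


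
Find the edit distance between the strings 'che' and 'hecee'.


Building DP table for s1='che' (len 3) and s2='hecee' (len 5):
       h  e  c  e  e
    0  1  2  3  4  5
  c 1  1  2  2  3  4
  h 2  1  2  3  3  4
  e 3  2  1  2  3  3
Edit distance = dp[3][5] = 3

3


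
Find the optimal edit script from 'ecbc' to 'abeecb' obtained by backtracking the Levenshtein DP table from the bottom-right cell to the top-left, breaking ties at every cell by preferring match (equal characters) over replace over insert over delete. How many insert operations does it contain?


Edit distance = 4. Backtracking from cell (4, 6) with preference match > replace > insert > delete,
then listing the resulting alignment 'ecbc' -> 'abeecb' left to right:
  Step 1: insert 'a' [insertion #1]
  Step 2: insert 'b' [insertion #2]
  Step 3: insert 'e' [insertion #3]
  Step 4: keep 'e'
  Step 5: keep 'c'
  Step 6: keep 'b'
  Step 7: delete 'c'
Total insertions: 3

3


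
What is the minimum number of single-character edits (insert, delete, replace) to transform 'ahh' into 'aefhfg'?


Building DP table for s1='ahh' (len 3) and s2='aefhfg' (len 6):
       a  e  f  h  f  g
    0  1  2  3  4  5  6
  a 1  0  1  2  3  4  5
  h 2  1  1  2  2  3  4
  h 3  2  2  2  2  3  4
Edit distance = dp[3][6] = 4

4


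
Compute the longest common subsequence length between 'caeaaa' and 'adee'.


DP table for LCS of 'caeaaa' and 'adee':
       a  d  e  e
    0  0  0  0  0
  c 0  0  0  0  0
  a 0  1  1  1  1
  e 0  1  1  2  2
  a 0  1  1  2  2
  a 0  1  1  2  2
  a 0  1  1  2  2
LCS: 'ae'
LCS length = 2

2


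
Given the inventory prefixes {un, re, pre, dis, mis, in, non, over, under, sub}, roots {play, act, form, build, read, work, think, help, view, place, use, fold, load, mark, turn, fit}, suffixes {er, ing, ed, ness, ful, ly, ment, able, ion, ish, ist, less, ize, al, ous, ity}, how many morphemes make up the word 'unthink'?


Segmenting 'unthink' against the inventory:
  'un' -> prefix (morpheme 1)
  'think' -> root (morpheme 2)
Total morphemes: 2

2


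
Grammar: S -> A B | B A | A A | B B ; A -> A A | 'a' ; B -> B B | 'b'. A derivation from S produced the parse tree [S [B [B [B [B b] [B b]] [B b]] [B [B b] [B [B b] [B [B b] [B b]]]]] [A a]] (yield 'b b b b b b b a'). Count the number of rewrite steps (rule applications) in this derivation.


Every bracketed nonterminal node [X ...] in the tree is produced by exactly one rule application.
Reading the tree off as a leftmost derivation:
  Step 1: S  =>  B A   (applied S -> B A)
  Step 2: B A  =>  B B A   (applied B -> B B)
  Step 3: B B A  =>  B B B A   (applied B -> B B)
  Step 4: B B B A  =>  B B B B A   (applied B -> B B)
  Step 5: B B B B A  =>  b B B B A   (applied B -> b)
  Step 6: b B B B A  =>  b b B B A   (applied B -> b)
  Step 7: b b B B A  =>  b b b B A   (applied B -> b)
  Step 8: b b b B A  =>  b b b B B A   (applied B -> B B)
  Step 9: b b b B B A  =>  b b b b B A   (applied B -> b)
  Step 10: b b b b B A  =>  b b b b B B A   (applied B -> B B)
  Step 11: b b b b B B A  =>  b b b b b B A   (applied B -> b)
  Step 12: b b b b b B A  =>  b b b b b B B A   (applied B -> B B)
  Step 13: b b b b b B B A  =>  b b b b b b B A   (applied B -> b)
  Step 14: b b b b b b B A  =>  b b b b b b b A   (applied B -> b)
  Step 15: b b b b b b b A  =>  b b b b b b b a   (applied A -> a)
Final yield: b b b b b b b a
Total rewrite steps: 15

15


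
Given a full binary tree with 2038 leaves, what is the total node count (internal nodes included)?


Leaf nodes (terminals): 2038
Internal nodes = n - 1 = 2038 - 1 = 2037
Total = leaves + internal = 2038 + 2037 = 4075

4075


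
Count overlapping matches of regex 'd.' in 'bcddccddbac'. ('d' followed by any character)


Pattern: d. means 'd' followed by any character.
Scanning 'bcddccddbac' position-by-position:
  Pos 0: window 'bc' -> no
  Pos 1: window 'cd' -> no
  Pos 2: window 'dd' -> MATCH
  Pos 3: window 'dc' -> MATCH
  Pos 4: window 'cc' -> no
  Pos 5: window 'cd' -> no
  Pos 6: window 'dd' -> MATCH
  Pos 7: window 'db' -> MATCH
  Pos 8: window 'ba' -> no
  Pos 9: window 'ac' -> no
  Pos 10: window 'c' -> no
Total matches: 4

4


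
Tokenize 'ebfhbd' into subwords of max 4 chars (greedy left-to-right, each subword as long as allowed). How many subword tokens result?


'ebfhbd' has 6 characters.
Chunking with max size 4:
  Chunk 1: 'ebfh' (positions 0-3)
  Chunk 2: 'bd' (positions 4-5)
Total chunks: ceil(6 / 4) = 2

2


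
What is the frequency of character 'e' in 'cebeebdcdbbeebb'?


Scanning 'cebeebdcdbbeebb' for 'e':
  Position 1: 'e' -> MATCH (count: 1)
  Position 3: 'e' -> MATCH (count: 2)
  Position 4: 'e' -> MATCH (count: 3)
  Position 11: 'e' -> MATCH (count: 4)
  Position 12: 'e' -> MATCH (count: 5)
Total occurrences of 'e': 5

5


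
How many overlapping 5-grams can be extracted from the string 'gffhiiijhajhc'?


String 'gffhiiijhajhc' has length L = 13.
Number of overlapping n-grams = L - n + 1
Substituting: 13 - 5 + 1 = 9

9


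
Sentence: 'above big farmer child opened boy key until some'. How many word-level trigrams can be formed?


Word trigrams from [9] words:
  Trigram 1: (above big farmer)
  Trigram 2: (big farmer child)
  Trigram 3: (farmer child opened)
  Trigram 4: (child opened boy)
  Trigram 5: (opened boy key)
  Trigram 6: (boy key until)
  Trigram 7: (key until some)
Total word trigrams: 9 - 2 = 7

7


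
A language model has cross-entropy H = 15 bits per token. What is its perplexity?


Perplexity formula: PP = 2^H
H = 15
PP = 2^15
PP = 2^15 = 32768

32768


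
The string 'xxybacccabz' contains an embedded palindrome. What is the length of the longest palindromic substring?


Scanning 'xxybacccabz' for palindromic substrings.
Substring at positions 3-9: 'bacccab'.
Check: reverse('bacccab') = 'bacccab' -> palindrome confirmed.
Neighbouring characters ('y' / 'z') break symmetry, so it cannot extend further.
No longer palindromic substring exists; longest length = 7

7


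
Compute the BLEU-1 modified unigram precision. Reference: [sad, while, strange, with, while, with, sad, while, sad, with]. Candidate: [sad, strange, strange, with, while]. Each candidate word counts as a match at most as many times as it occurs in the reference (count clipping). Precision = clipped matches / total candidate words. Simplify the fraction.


Reference word counts: {'sad': 3, 'strange': 1, 'while': 3, 'with': 3}
Checking each candidate word (with clipping):
  'sad' -> in reference (ref count 3, used 1/3) -> match (matches: 1)
  'strange' -> in reference (ref count 1, used 1/1) -> match (matches: 2)
  'strange' -> ref count 1 already used up (1/1) -> clipped, no match (matches: 2)
  'with' -> in reference (ref count 3, used 1/3) -> match (matches: 3)
  'while' -> in reference (ref count 3, used 1/3) -> match (matches: 4)
Clipped matches: 4, Candidate length: 5
Precision = 4/5

4/5


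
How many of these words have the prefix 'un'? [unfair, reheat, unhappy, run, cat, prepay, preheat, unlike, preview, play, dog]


Checking each word for prefix 'un':
  'unfair' -> YES, starts with 'un' (count: 1)
  'reheat' -> no (count: 1)
  'unhappy' -> YES, starts with 'un' (count: 2)
  'run' -> no (count: 2)
  'cat' -> no (count: 2)
  'prepay' -> no (count: 2)
  'preheat' -> no (count: 2)
  'unlike' -> YES, starts with 'un' (count: 3)
  'preview' -> no (count: 3)
  'play' -> no (count: 3)
  'dog' -> no (count: 3)
Total with prefix 'un': 3

3


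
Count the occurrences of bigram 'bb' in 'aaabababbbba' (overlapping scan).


Scanning 'aaabababbbba' for bigram 'bb':
  Position 0: 'aa' -> no
  Position 1: 'aa' -> no
  Position 2: 'ab' -> no
  Position 3: 'ba' -> no
  Position 4: 'ab' -> no
  Position 5: 'ba' -> no
  Position 6: 'ab' -> no
  Position 7: 'bb' -> MATCH
  Position 8: 'bb' -> MATCH
  Position 9: 'bb' -> MATCH
  Position 10: 'ba' -> no
Total matches: 3

3


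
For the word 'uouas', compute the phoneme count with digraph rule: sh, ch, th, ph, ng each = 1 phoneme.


Parsing 'uouas' greedily, digraphs first:
  'u' -> vowel phoneme (phonemes so far: 1)
  'o' -> vowel phoneme (phonemes so far: 2)
  'u' -> vowel phoneme (phonemes so far: 3)
  'a' -> vowel phoneme (phonemes so far: 4)
  's' -> consonant phoneme (phonemes so far: 5)
Total phonemes: 5

5


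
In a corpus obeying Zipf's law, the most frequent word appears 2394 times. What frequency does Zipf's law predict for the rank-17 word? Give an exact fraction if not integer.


Zipf's law: freq(rank) = f1 / rank
f1 = 2394, rank = 17
freq = 2394 / 17
GCD(2394, 17) = 1
Simplified: 2394/17

2394/17


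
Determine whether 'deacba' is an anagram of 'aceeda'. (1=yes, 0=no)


Sort characters of 'deacba': 'aabcde'
Sort characters of 'aceeda': 'aacdee'
Sorted forms differ -> they are NOT anagrams
Result: 0

0


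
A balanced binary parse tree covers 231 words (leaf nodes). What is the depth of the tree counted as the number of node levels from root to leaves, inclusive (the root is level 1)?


In a balanced binary tree with n leaves the deepest leaf is ceil(log2(n)) edges below the root,
so counting node levels inclusive of root and leaves gives ceil(log2(n)) + 1 levels.
log2(231) = 7.8517
ceil(7.8517) = 8
levels = 8 + 1 = 9

9


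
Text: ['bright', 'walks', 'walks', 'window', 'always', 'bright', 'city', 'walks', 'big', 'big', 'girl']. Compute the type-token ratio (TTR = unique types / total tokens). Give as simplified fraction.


Tokens: 11
Unique types: ('always', 'big', 'bright', 'city', 'girl', 'walks', 'window') = 7
TTR = 7/11
Already in lowest terms.

7/11


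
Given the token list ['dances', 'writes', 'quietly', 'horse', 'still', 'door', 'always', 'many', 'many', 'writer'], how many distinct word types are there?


Listing all tokens and tracking unique types:
  Token 1: 'dances' -> NEW (unique so far: 1)
  Token 2: 'writes' -> NEW (unique so far: 2)
  Token 3: 'quietly' -> NEW (unique so far: 3)
  Token 4: 'horse' -> NEW (unique so far: 4)
  Token 5: 'still' -> NEW (unique so far: 5)
  Token 6: 'door' -> NEW (unique so far: 6)
  Token 7: 'always' -> NEW (unique so far: 7)
  Token 8: 'many' -> NEW (unique so far: 8)
  Token 9: 'many' -> duplicate (unique so far: 8)
  Token 10: 'writer' -> NEW (unique so far: 9)
Unique types: ('always', 'dances', 'door', 'horse', 'many', 'quietly', 'still', 'writer', 'writes')
Vocabulary size: 9

9


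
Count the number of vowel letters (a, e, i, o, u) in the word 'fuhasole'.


Scanning each character of 'fuhasole':
  Position 1: 'f' -> consonant (running count: 0)
  Position 2: 'u' -> vowel (running count: 1)
  Position 3: 'h' -> consonant (running count: 1)
  Position 4: 'a' -> vowel (running count: 2)
  Position 5: 's' -> consonant (running count: 2)
  Position 6: 'o' -> vowel (running count: 3)
  Position 7: 'l' -> consonant (running count: 3)
  Position 8: 'e' -> vowel (running count: 4)
Total vowels: 4

4


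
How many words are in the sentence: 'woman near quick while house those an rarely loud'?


Counting words by splitting on spaces:
  Word 1: 'woman'
  Word 2: 'near'
  Word 3: 'quick'
  Word 4: 'while'
  Word 5: 'house'
  Word 6: 'those'
  Word 7: 'an'
  Word 8: 'rarely'
  Word 9: 'loud'
Total words: 9

9


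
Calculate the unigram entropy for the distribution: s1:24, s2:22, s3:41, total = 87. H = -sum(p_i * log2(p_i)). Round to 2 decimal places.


Computing entropy H = -sum(p_i * log2(p_i)):
  s1: p = 24/87 = 0.2759, -p*log2(p) = 0.5125
  s2: p = 22/87 = 0.2529, -p*log2(p) = 0.5016
  s3: p = 41/87 = 0.4713, -p*log2(p) = 0.5115
H = sum of terms = 1.5256
Rounded to 2 decimals: 1.53

1.53


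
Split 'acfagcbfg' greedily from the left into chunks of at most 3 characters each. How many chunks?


'acfagcbfg' has 9 characters.
Chunking with max size 3:
  Chunk 1: 'acf' (positions 0-2)
  Chunk 2: 'agc' (positions 3-5)
  Chunk 3: 'bfg' (positions 6-8)
Total chunks: ceil(9 / 3) = 3

3


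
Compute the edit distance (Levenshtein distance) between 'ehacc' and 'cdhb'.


Building DP table for s1='ehacc' (len 5) and s2='cdhb' (len 4):
       c  d  h  b
    0  1  2  3  4
  e 1  1  2  3  4
  h 2  2  2  2  3
  a 3  3  3  3  3
  c 4  3  4  4  4
  c 5  4  4  5  5
Edit distance = dp[5][4] = 5

5


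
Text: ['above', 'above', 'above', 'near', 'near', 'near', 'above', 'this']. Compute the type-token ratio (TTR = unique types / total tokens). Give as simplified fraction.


Tokens: 8
Unique types: ('above', 'near', 'this') = 3
TTR = 3/8
Already in lowest terms.

3/8


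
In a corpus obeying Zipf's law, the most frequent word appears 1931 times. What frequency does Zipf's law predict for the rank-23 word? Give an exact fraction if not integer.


Zipf's law: freq(rank) = f1 / rank
f1 = 1931, rank = 23
freq = 1931 / 23
GCD(1931, 23) = 1
Simplified: 1931/23

1931/23


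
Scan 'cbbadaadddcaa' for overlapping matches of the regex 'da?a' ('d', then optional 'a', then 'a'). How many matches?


Pattern: da?a means 'd', then optional 'a', then 'a'.
Scanning 'cbbadaadddcaa' position-by-position:
  Pos 0: window 'cbb' -> no
  Pos 1: window 'bba' -> no
  Pos 2: window 'bad' -> no
  Pos 3: window 'ada' -> no
  Pos 4: window 'daa' -> MATCH
  Pos 5: window 'aad' -> no
  Pos 6: window 'add' -> no
  Pos 7: window 'ddd' -> no
  Pos 8: window 'ddc' -> no
  Pos 9: window 'dca' -> no
  Pos 10: window 'caa' -> no
  Pos 11: window 'aa' -> no
  Pos 12: window 'a' -> no
Total matches: 1

1


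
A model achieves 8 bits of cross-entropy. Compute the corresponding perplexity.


Perplexity formula: PP = 2^H
H = 8
PP = 2^8
Steps: 2^1 = 2, 2^2 = 4, 2^3 = 8, 2^4 = 16, 2^5 = 32, 2^6 = 64, 2^7 = 128, 2^8 = 256
PP = 256

256


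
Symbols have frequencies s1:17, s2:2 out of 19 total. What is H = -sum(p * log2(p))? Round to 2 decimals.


Computing entropy H = -sum(p_i * log2(p_i)):
  s1: p = 17/19 = 0.8947, -p*log2(p) = 0.1436
  s2: p = 2/19 = 0.1053, -p*log2(p) = 0.3419
H = sum of terms = 0.4855
Rounded to 2 decimals: 0.49

0.49


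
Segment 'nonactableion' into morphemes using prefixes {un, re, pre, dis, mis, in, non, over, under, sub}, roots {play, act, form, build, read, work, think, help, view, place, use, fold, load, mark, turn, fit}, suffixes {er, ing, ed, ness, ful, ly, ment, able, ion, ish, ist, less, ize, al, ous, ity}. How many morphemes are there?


Segmenting 'nonactableion' against the inventory:
  'non' -> prefix (morpheme 1)
  'act' -> root (morpheme 2)
  'able' -> suffix (morpheme 3)
  'ion' -> suffix (morpheme 4)
Total morphemes: 4

4


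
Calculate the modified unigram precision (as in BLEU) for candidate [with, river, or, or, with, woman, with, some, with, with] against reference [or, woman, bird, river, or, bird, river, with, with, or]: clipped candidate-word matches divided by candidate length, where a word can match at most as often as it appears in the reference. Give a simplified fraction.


Reference word counts: {'bird': 2, 'or': 3, 'river': 2, 'with': 2, 'woman': 1}
Checking each candidate word (with clipping):
  'with' -> in reference (ref count 2, used 1/2) -> match (matches: 1)
  'river' -> in reference (ref count 2, used 1/2) -> match (matches: 2)
  'or' -> in reference (ref count 3, used 1/3) -> match (matches: 3)
  'or' -> in reference (ref count 3, used 2/3) -> match (matches: 4)
  'with' -> in reference (ref count 2, used 2/2) -> match (matches: 5)
  'woman' -> in reference (ref count 1, used 1/1) -> match (matches: 6)
  'with' -> ref count 2 already used up (2/2) -> clipped, no match (matches: 6)
  'some' -> not in reference -> no match (matches: 6)
  'with' -> ref count 2 already used up (2/2) -> clipped, no match (matches: 6)
  'with' -> ref count 2 already used up (2/2) -> clipped, no match (matches: 6)
Clipped matches: 6, Candidate length: 10
Precision = 6/10 = 3/5

3/5


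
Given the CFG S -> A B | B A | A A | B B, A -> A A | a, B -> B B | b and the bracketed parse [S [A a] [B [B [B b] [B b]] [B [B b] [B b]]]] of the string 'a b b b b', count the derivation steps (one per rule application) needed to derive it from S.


Every bracketed nonterminal node [X ...] in the tree is produced by exactly one rule application.
Reading the tree off as a leftmost derivation:
  Step 1: S  =>  A B   (applied S -> A B)
  Step 2: A B  =>  a B   (applied A -> a)
  Step 3: a B  =>  a B B   (applied B -> B B)
  Step 4: a B B  =>  a B B B   (applied B -> B B)
  Step 5: a B B B  =>  a b B B   (applied B -> b)
  Step 6: a b B B  =>  a b b B   (applied B -> b)
  Step 7: a b b B  =>  a b b B B   (applied B -> B B)
  Step 8: a b b B B  =>  a b b b B   (applied B -> b)
  Step 9: a b b b B  =>  a b b b b   (applied B -> b)
Final yield: a b b b b
Total rewrite steps: 9

9


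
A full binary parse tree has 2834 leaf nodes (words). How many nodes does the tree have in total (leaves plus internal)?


Leaf nodes (terminals): 2834
Internal nodes = n - 1 = 2834 - 1 = 2833
Total = leaves + internal = 2834 + 2833 = 5667

5667


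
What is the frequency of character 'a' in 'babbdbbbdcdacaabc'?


Scanning 'babbdbbbdcdacaabc' for 'a':
  Position 1: 'a' -> MATCH (count: 1)
  Position 11: 'a' -> MATCH (count: 2)
  Position 13: 'a' -> MATCH (count: 3)
  Position 14: 'a' -> MATCH (count: 4)
Total occurrences of 'a': 4

4


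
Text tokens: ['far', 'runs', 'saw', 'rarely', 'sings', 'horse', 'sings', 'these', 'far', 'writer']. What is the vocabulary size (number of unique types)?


Listing all tokens and tracking unique types:
  Token 1: 'far' -> NEW (unique so far: 1)
  Token 2: 'runs' -> NEW (unique so far: 2)
  Token 3: 'saw' -> NEW (unique so far: 3)
  Token 4: 'rarely' -> NEW (unique so far: 4)
  Token 5: 'sings' -> NEW (unique so far: 5)
  Token 6: 'horse' -> NEW (unique so far: 6)
  Token 7: 'sings' -> duplicate (unique so far: 6)
  Token 8: 'these' -> NEW (unique so far: 7)
  Token 9: 'far' -> duplicate (unique so far: 7)
  Token 10: 'writer' -> NEW (unique so far: 8)
Unique types: ('far', 'horse', 'rarely', 'runs', 'saw', 'sings', 'these', 'writer')
Vocabulary size: 8

8


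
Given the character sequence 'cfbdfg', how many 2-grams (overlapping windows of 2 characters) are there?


String 'cfbdfg' has length L = 6.
Number of overlapping n-grams = L - n + 1
Substituting: 6 - 2 + 1 = 5

5


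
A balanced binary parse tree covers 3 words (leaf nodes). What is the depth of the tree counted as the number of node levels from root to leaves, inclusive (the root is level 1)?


In a balanced binary tree with n leaves the deepest leaf is ceil(log2(n)) edges below the root,
so counting node levels inclusive of root and leaves gives ceil(log2(n)) + 1 levels.
log2(3) = 1.5850
ceil(1.5850) = 2
levels = 2 + 1 = 3

3


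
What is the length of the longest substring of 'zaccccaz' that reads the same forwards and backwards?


Scanning 'zaccccaz' for palindromic substrings.
Substring at positions 0-7: 'zaccccaz'.
Check: reverse('zaccccaz') = 'zaccccaz' -> palindrome confirmed.
No longer palindromic substring exists; longest length = 8

8


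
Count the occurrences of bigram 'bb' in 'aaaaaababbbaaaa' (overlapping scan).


Scanning 'aaaaaababbbaaaa' for bigram 'bb':
  Position 0: 'aa' -> no
  Position 1: 'aa' -> no
  Position 2: 'aa' -> no
  Position 3: 'aa' -> no
  Position 4: 'aa' -> no
  Position 5: 'ab' -> no
  Position 6: 'ba' -> no
  Position 7: 'ab' -> no
  Position 8: 'bb' -> MATCH
  Position 9: 'bb' -> MATCH
  Position 10: 'ba' -> no
  Position 11: 'aa' -> no
  Position 12: 'aa' -> no
  Position 13: 'aa' -> no
Total matches: 2

2


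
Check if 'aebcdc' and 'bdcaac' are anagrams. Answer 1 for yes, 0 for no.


Sort characters of 'aebcdc': 'abccde'
Sort characters of 'bdcaac': 'aabccd'
Sorted forms differ -> they are NOT anagrams
Result: 0

0


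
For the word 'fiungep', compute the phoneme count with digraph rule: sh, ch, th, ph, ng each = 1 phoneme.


Parsing 'fiungep' greedily, digraphs first:
  'f' -> consonant phoneme (phonemes so far: 1)
  'i' -> vowel phoneme (phonemes so far: 2)
  'u' -> vowel phoneme (phonemes so far: 3)
  'ng' -> digraph (1 consonant phoneme) (phonemes so far: 4)
  'e' -> vowel phoneme (phonemes so far: 5)
  'p' -> consonant phoneme (phonemes so far: 6)
Total phonemes: 6

6


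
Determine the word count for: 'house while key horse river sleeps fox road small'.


Counting words by splitting on spaces:
  Word 1: 'house'
  Word 2: 'while'
  Word 3: 'key'
  Word 4: 'horse'
  Word 5: 'river'
  Word 6: 'sleeps'
  Word 7: 'fox'
  Word 8: 'road'
  Word 9: 'small'
Total words: 9

9


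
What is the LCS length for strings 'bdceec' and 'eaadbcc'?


DP table for LCS of 'bdceec' and 'eaadbcc':
       e  a  a  d  b  c  c
    0  0  0  0  0  0  0  0
  b 0  0  0  0  0  1  1  1
  d 0  0  0  0  1  1  1  1
  c 0  0  0  0  1  1  2  2
  e 0  1  1  1  1  1  2  2
  e 0  1  1  1  1  1  2  2
  c 0  1  1  1  1  1  2  3
LCS: 'bcc'
LCS length = 3

3


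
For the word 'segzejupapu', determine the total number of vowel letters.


Scanning each character of 'segzejupapu':
  Position 1: 's' -> consonant (running count: 0)
  Position 2: 'e' -> vowel (running count: 1)
  Position 3: 'g' -> consonant (running count: 1)
  Position 4: 'z' -> consonant (running count: 1)
  Position 5: 'e' -> vowel (running count: 2)
  Position 6: 'j' -> consonant (running count: 2)
  Position 7: 'u' -> vowel (running count: 3)
  Position 8: 'p' -> consonant (running count: 3)
  Position 9: 'a' -> vowel (running count: 4)
  Position 10: 'p' -> consonant (running count: 4)
  Position 11: 'u' -> vowel (running count: 5)
Total vowels: 5

5


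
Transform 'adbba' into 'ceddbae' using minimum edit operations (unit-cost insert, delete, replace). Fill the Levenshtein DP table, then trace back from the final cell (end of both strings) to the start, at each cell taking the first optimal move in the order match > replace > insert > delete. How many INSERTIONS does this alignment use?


Edit distance = 4. Backtracking from cell (5, 7) with preference match > replace > insert > delete,
then listing the resulting alignment 'adbba' -> 'ceddbae' left to right:
  Step 1: insert 'c' [insertion #1]
  Step 2: replace a->e
  Step 3: keep 'd'
  Step 4: replace b->d
  Step 5: keep 'b'
  Step 6: keep 'a'
  Step 7: insert 'e' [insertion #2]
Total insertions: 2

2


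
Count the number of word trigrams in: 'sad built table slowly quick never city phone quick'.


Word trigrams from [9] words:
  Trigram 1: (sad built table)
  Trigram 2: (built table slowly)
  Trigram 3: (table slowly quick)
  Trigram 4: (slowly quick never)
  Trigram 5: (quick never city)
  Trigram 6: (never city phone)
  Trigram 7: (city phone quick)
Total word trigrams: 9 - 2 = 7

7


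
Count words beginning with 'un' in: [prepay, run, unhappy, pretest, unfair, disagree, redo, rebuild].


Checking each word for prefix 'un':
  'prepay' -> no (count: 0)
  'run' -> no (count: 0)
  'unhappy' -> YES, starts with 'un' (count: 1)
  'pretest' -> no (count: 1)
  'unfair' -> YES, starts with 'un' (count: 2)
  'disagree' -> no (count: 2)
  'redo' -> no (count: 2)
  'rebuild' -> no (count: 2)
Total with prefix 'un': 2

2


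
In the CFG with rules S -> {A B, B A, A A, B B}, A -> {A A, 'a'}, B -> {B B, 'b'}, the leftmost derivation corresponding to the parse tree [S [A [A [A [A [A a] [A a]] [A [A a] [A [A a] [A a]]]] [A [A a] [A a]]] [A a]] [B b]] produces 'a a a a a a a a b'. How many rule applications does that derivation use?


Every bracketed nonterminal node [X ...] in the tree is produced by exactly one rule application.
Reading the tree off as a leftmost derivation:
  Step 1: S  =>  A B   (applied S -> A B)
  Step 2: A B  =>  A A B   (applied A -> A A)
  Step 3: A A B  =>  A A A B   (applied A -> A A)
  Step 4: A A A B  =>  A A A A B   (applied A -> A A)
  Step 5: A A A A B  =>  A A A A A B   (applied A -> A A)
  Step 6: A A A A A B  =>  a A A A A B   (applied A -> a)
  Step 7: a A A A A B  =>  a a A A A B   (applied A -> a)
  Step 8: a a A A A B  =>  a a A A A A B   (applied A -> A A)
  Step 9: a a A A A A B  =>  a a a A A A B   (applied A -> a)
  Step 10: a a a A A A B  =>  a a a A A A A B   (applied A -> A A)
  Step 11: a a a A A A A B  =>  a a a a A A A B   (applied A -> a)
  Step 12: a a a a A A A B  =>  a a a a a A A B   (applied A -> a)
  Step 13: a a a a a A A B  =>  a a a a a A A A B   (applied A -> A A)
  Step 14: a a a a a A A A B  =>  a a a a a a A A B   (applied A -> a)
  Step 15: a a a a a a A A B  =>  a a a a a a a A B   (applied A -> a)
  Step 16: a a a a a a a A B  =>  a a a a a a a a B   (applied A -> a)
  Step 17: a a a a a a a a B  =>  a a a a a a a a b   (applied B -> b)
Final yield: a a a a a a a a b
Total rewrite steps: 17

17


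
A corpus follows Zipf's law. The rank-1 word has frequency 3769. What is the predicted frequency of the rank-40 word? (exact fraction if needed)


Zipf's law: freq(rank) = f1 / rank
f1 = 3769, rank = 40
freq = 3769 / 40
GCD(3769, 40) = 1
Simplified: 3769/40

3769/40


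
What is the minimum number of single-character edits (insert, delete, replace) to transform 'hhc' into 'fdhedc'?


Building DP table for s1='hhc' (len 3) and s2='fdhedc' (len 6):
       f  d  h  e  d  c
    0  1  2  3  4  5  6
  h 1  1  2  2  3  4  5
  h 2  2  2  2  3  4  5
  c 3  3  3  3  3  4  4
Edit distance = dp[3][6] = 4

4


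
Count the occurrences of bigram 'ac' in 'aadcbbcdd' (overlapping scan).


Scanning 'aadcbbcdd' for bigram 'ac':
  Position 0: 'aa' -> no
  Position 1: 'ad' -> no
  Position 2: 'dc' -> no
  Position 3: 'cb' -> no
  Position 4: 'bb' -> no
  Position 5: 'bc' -> no
  Position 6: 'cd' -> no
  Position 7: 'dd' -> no
Total matches: 0

0


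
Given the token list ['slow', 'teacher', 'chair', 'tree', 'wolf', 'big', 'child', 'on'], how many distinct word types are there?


Listing all tokens and tracking unique types:
  Token 1: 'slow' -> NEW (unique so far: 1)
  Token 2: 'teacher' -> NEW (unique so far: 2)
  Token 3: 'chair' -> NEW (unique so far: 3)
  Token 4: 'tree' -> NEW (unique so far: 4)
  Token 5: 'wolf' -> NEW (unique so far: 5)
  Token 6: 'big' -> NEW (unique so far: 6)
  Token 7: 'child' -> NEW (unique so far: 7)
  Token 8: 'on' -> NEW (unique so far: 8)
Unique types: ('big', 'chair', 'child', 'on', 'slow', 'teacher', 'tree', 'wolf')
Vocabulary size: 8

8


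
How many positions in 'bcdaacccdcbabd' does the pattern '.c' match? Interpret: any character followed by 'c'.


Pattern: .c means any character followed by 'c'.
Scanning 'bcdaacccdcbabd' position-by-position:
  Pos 0: window 'bc' -> MATCH
  Pos 1: window 'cd' -> no
  Pos 2: window 'da' -> no
  Pos 3: window 'aa' -> no
  Pos 4: window 'ac' -> MATCH
  Pos 5: window 'cc' -> MATCH
  Pos 6: window 'cc' -> MATCH
  Pos 7: window 'cd' -> no
  Pos 8: window 'dc' -> MATCH
  Pos 9: window 'cb' -> no
  Pos 10: window 'ba' -> no
  Pos 11: window 'ab' -> no
  Pos 12: window 'bd' -> no
  Pos 13: window 'd' -> no
Total matches: 5

5


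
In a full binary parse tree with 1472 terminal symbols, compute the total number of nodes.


Leaf nodes (terminals): 1472
Internal nodes = n - 1 = 1472 - 1 = 1471
Total = leaves + internal = 1472 + 1471 = 2943

2943
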